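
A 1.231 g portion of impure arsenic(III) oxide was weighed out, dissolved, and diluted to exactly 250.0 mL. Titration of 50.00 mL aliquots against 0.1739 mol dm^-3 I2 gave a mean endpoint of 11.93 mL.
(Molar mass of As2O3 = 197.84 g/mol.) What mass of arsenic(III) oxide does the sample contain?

As2O3 + 2 I2 + 2 H2O → As2O5 + 4 HI
n(I2) per titration = 0.01193 × 0.1739 = 2.075 × 10^-3 mol
From the 1:2 ratio, n(As2O3) in each aliquot = 1/2 × 2.075 × 10^-3 = 1.037 × 10^-3 mol
n(As2O3) in the whole flask = 1.037 × 10^-3 × 250.0/50.00 = 5.187 × 10^-3 mol
mass of As2O3 = 5.187 × 10^-3 × 197.84 = 1.026 g

1.026 g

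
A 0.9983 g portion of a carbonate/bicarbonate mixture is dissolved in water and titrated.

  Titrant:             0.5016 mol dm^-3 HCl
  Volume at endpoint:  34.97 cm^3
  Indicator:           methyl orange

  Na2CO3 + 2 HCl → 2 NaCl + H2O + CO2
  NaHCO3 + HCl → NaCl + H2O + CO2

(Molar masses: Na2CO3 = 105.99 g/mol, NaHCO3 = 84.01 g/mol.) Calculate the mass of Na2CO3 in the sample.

0.8122 g

n(HCl) = 0.03497 × 0.5016 = 0.01754 mol
Let x = n(Na2CO3), y = n(NaHCO3).
Titrant: 2x + 1y = 0.01754;  mass: 105.99x + 84.01y = 0.9983
Solving, x = 7.663 × 10^-3 mol, y = 2.216 × 10^-3 mol
mass of Na2CO3 = 7.663 × 10^-3 × 105.99 = 0.8122 g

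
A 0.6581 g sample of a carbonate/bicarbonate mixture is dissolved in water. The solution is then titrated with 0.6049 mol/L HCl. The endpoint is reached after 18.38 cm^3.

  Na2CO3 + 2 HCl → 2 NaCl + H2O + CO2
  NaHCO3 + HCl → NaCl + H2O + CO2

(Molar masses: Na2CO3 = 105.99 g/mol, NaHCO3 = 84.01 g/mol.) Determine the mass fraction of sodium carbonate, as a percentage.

n(HCl) = 0.01838 × 0.6049 = 0.01112 mol
Let x = n(Na2CO3), y = n(NaHCO3).
Titrant: 2x + 1y = 0.01112;  mass: 105.99x + 84.01y = 0.6581
Solving, x = 4.448 × 10^-3 mol, y = 2.221 × 10^-3 mol
mass of Na2CO3 = 4.448 × 10^-3 × 105.99 = 0.4715 g
% Na2CO3 = 0.4715 / 0.6581 × 100 = 71.64 %

71.64 %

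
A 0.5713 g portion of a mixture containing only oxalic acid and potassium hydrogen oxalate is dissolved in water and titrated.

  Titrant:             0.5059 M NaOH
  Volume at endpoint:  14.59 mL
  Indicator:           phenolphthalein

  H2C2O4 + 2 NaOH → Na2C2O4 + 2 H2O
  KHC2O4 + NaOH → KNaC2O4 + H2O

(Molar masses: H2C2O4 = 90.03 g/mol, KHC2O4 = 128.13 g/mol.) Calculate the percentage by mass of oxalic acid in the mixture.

n(NaOH) = 0.01459 × 0.5059 = 7.381 × 10^-3 mol
Let x = n(H2C2O4), y = n(KHC2O4).
Titrant: 2x + 1y = 7.381 × 10^-3;  mass: 90.03x + 128.13y = 0.5713
Solving, x = 2.253 × 10^-3 mol, y = 2.876 × 10^-3 mol
mass of H2C2O4 = 2.253 × 10^-3 × 90.03 = 0.2028 g
% H2C2O4 = 0.2028 / 0.5713 × 100 = 35.50 %

35.50 %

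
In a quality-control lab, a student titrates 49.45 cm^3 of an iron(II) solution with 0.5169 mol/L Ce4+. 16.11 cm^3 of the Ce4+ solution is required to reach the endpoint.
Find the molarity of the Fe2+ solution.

0.1684 mol/L

Ce^4+ + Fe^2+ → Ce^3+ + Fe^3+
n(Ce4+) = 0.01611 L × 0.5169 mol/L = 8.327 × 10^-3 mol
n(Fe2+) = 8.327 × 10^-3 mol (1:1 mole ratio)
[Fe2+] = 8.327 × 10^-3 mol / 0.04945 L = 0.1684 mol/L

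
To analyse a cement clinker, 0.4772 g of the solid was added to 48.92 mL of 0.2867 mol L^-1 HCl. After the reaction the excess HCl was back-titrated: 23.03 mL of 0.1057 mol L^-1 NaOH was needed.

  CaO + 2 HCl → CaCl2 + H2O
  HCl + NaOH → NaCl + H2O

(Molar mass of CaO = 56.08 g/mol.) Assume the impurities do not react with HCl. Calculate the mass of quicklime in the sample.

n(HCl) added = 0.04892 × 0.2867 = 0.01403 mol
n(NaOH) used in back-titration = 0.02303 × 0.1057 = 2.434 × 10^-3 mol
n(HCl) left over = 2.434 × 10^-3 mol (1:1 ratio)
n(HCl) consumed by analyte = 0.01403 − 2.434 × 10^-3 = 0.01159 mol
From the 1:2 ratio, n(CaO) = 1/2 × 0.01159 = 5.796 × 10^-3 mol
mass of CaO = 5.796 × 10^-3 × 56.08 = 0.3250 g

0.3250 g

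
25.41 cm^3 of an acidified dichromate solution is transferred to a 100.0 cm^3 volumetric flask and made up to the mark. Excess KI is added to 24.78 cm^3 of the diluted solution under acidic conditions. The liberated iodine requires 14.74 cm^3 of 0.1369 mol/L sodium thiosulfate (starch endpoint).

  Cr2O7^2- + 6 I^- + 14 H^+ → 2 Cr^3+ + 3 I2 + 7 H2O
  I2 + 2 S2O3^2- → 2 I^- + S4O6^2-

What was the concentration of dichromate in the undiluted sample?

n(S2O3^2-) = 0.01474 × 0.1369 = 2.018 × 10^-3 mol
n(I2) = n(S2O3^2-)/2 = 1.009 × 10^-3 mol
From the 1:3 ratio, n(Cr2O7^2-) in the aliquot = 1/3 × 1.009 × 10^-3 = 3.363 × 10^-4 mol
[Cr2O7^2-]_dilute = 3.363 × 10^-4 / 0.02478 = 0.01357 mol/L
[Cr2O7^2-]_original = 0.01357 × 100.0/25.41 = 0.05341 mol/L

0.05341 mol/L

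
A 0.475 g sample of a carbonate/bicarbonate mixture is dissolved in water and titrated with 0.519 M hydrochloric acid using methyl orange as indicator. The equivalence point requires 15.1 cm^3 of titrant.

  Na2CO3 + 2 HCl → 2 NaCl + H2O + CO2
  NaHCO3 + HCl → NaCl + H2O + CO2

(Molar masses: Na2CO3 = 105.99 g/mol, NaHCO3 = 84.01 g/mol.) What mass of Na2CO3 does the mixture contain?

0.313 g

n(HCl) = 0.0151 × 0.519 = 7.84 × 10^-3 mol
Let x = n(Na2CO3), y = n(NaHCO3).
Titrant: 2x + 1y = 7.84 × 10^-3;  mass: 105.99x + 84.01y = 0.475
Solving, x = 2.96 × 10^-3 mol, y = 1.92 × 10^-3 mol
mass of Na2CO3 = 2.96 × 10^-3 × 105.99 = 0.313 g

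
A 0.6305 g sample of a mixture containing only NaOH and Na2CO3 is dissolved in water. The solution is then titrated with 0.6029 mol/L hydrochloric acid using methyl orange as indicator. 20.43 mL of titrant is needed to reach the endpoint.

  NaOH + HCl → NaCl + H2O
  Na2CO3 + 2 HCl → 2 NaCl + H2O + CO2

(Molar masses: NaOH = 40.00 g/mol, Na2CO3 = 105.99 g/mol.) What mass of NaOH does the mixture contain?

n(HCl) = 0.02043 × 0.6029 = 0.01232 mol
Let x = n(NaOH), y = n(Na2CO3).
Titrant: 1x + 2y = 0.01232;  mass: 40.00x + 105.99y = 0.6305
Solving, x = 1.712 × 10^-3 mol, y = 5.302 × 10^-3 mol
mass of NaOH = 1.712 × 10^-3 × 40.00 = 0.06850 g

0.06850 g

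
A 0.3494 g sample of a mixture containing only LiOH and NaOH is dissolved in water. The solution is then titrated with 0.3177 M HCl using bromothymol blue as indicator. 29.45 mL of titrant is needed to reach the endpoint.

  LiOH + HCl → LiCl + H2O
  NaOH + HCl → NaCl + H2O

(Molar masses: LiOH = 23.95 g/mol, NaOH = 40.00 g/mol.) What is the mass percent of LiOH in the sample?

n(HCl) = 0.02945 × 0.3177 = 9.356 × 10^-3 mol
Let x = n(LiOH), y = n(NaOH).
Titrant: 1x + 1y = 9.356 × 10^-3;  mass: 23.95x + 40.00y = 0.3494
Solving, x = 1.548 × 10^-3 mol, y = 7.808 × 10^-3 mol
mass of LiOH = 1.548 × 10^-3 × 23.95 = 0.03708 g
% LiOH = 0.03708 / 0.3494 × 100 = 10.61 %

10.61 %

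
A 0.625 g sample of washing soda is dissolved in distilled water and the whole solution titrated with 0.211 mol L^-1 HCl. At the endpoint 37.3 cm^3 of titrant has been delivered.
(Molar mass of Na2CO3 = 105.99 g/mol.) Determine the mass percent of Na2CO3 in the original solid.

Na2CO3 + 2 HCl → 2 NaCl + H2O + CO2
n(HCl) = 0.0373 L × 0.211 mol/L = 7.87 × 10^-3 mol
From the 1:2 ratio, n(Na2CO3) = 1/2 × 7.87 × 10^-3 = 3.94 × 10^-3 mol
mass of Na2CO3 = 3.94 × 10^-3 × 105.99 g/mol = 0.417 g
% Na2CO3 = 0.417 / 0.625 × 100 = 66.7 %

66.7 %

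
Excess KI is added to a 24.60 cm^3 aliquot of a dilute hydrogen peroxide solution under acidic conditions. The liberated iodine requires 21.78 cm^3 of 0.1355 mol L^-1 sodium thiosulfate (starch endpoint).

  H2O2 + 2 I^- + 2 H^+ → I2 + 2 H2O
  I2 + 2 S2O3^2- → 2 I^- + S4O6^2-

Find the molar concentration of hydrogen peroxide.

0.05998 mol/L

n(S2O3^2-) = 0.02178 × 0.1355 = 2.951 × 10^-3 mol
n(I2) = n(S2O3^2-)/2 = 1.476 × 10^-3 mol
n(H2O2) in the aliquot = 1.476 × 10^-3 mol (1:1 ratio)
[H2O2] = 1.476 × 10^-3 / 0.02460 = 0.05998 mol/L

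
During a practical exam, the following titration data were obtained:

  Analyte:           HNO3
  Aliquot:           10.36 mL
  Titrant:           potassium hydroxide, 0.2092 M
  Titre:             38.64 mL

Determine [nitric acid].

0.7803 M

HNO3 + KOH → KNO3 + H2O
n(KOH) = 0.03864 L × 0.2092 mol/L = 8.083 × 10^-3 mol
n(HNO3) = 8.083 × 10^-3 mol (1:1 mole ratio)
[HNO3] = 8.083 × 10^-3 mol / 0.01036 L = 0.7803 mol/L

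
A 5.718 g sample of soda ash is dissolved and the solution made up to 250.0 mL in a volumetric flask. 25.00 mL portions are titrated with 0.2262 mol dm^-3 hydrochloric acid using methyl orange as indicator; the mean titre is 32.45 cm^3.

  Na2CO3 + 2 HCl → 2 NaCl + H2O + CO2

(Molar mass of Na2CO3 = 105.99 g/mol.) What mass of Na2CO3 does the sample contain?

3.890 g

n(HCl) per titration = 0.03245 × 0.2262 = 7.340 × 10^-3 mol
From the 1:2 ratio, n(Na2CO3) in each aliquot = 1/2 × 7.340 × 10^-3 = 3.670 × 10^-3 mol
n(Na2CO3) in the whole flask = 3.670 × 10^-3 × 250.0/25.00 = 0.03670 mol
mass of Na2CO3 = 0.03670 × 105.99 = 3.890 g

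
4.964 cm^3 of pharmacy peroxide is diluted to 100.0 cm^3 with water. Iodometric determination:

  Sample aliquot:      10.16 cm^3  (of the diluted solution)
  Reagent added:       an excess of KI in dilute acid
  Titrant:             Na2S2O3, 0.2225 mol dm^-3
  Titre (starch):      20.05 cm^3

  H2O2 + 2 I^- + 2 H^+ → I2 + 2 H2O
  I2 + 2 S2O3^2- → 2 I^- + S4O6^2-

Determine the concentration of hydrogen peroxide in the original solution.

4.423 mol/L

n(S2O3^2-) = 0.02005 × 0.2225 = 4.461 × 10^-3 mol
n(I2) = n(S2O3^2-)/2 = 2.231 × 10^-3 mol
n(H2O2) in the aliquot = 2.231 × 10^-3 mol (1:1 ratio)
[H2O2]_dilute = 2.231 × 10^-3 / 0.01016 = 0.2195 mol/L
[H2O2]_original = 0.2195 × 100.0/4.964 = 4.423 mol/L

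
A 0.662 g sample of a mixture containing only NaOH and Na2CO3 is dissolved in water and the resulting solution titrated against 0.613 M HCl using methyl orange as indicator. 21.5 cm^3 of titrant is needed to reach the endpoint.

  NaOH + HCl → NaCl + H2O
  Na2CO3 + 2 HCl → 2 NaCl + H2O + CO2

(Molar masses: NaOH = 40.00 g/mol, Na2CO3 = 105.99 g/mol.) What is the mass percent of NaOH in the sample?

16.9 %

n(HCl) = 0.0215 × 0.613 = 0.0132 mol
Let x = n(NaOH), y = n(Na2CO3).
Titrant: 1x + 2y = 0.0132;  mass: 40.00x + 105.99y = 0.662
Solving, x = 2.80 × 10^-3 mol, y = 5.19 × 10^-3 mol
mass of NaOH = 2.80 × 10^-3 × 40.00 = 0.112 g
% NaOH = 0.112 / 0.662 × 100 = 16.9 %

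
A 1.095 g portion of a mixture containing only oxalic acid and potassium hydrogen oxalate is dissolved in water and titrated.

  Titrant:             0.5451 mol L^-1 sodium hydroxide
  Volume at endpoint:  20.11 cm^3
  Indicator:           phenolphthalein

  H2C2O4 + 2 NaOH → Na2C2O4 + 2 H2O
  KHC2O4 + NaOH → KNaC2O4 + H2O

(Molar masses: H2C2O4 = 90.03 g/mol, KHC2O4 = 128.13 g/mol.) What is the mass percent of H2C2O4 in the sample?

n(NaOH) = 0.02011 × 0.5451 = 0.01096 mol
Let x = n(H2C2O4), y = n(KHC2O4).
Titrant: 2x + 1y = 0.01096;  mass: 90.03x + 128.13y = 1.095
Solving, x = 1.862 × 10^-3 mol, y = 7.238 × 10^-3 mol
mass of H2C2O4 = 1.862 × 10^-3 × 90.03 = 0.1677 g
% H2C2O4 = 0.1677 / 1.095 × 100 = 15.31 %

15.31 %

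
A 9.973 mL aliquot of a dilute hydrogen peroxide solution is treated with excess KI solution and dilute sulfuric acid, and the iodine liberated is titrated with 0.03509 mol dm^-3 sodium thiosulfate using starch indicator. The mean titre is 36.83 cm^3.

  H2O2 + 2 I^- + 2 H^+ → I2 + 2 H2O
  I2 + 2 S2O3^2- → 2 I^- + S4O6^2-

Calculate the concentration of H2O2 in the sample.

0.06479 mol/L

n(S2O3^2-) = 0.03683 × 0.03509 = 1.292 × 10^-3 mol
n(I2) = n(S2O3^2-)/2 = 6.462 × 10^-4 mol
n(H2O2) in the aliquot = 6.462 × 10^-4 mol (1:1 ratio)
[H2O2] = 6.462 × 10^-4 / 0.009973 = 0.06479 mol/L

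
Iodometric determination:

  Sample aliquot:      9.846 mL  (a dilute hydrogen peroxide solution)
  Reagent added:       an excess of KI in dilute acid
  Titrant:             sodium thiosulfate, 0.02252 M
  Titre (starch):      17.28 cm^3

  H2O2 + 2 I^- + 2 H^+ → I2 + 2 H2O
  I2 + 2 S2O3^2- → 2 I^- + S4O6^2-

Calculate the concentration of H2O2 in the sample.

0.01976 M

n(S2O3^2-) = 0.01728 × 0.02252 = 3.891 × 10^-4 mol
n(I2) = n(S2O3^2-)/2 = 1.946 × 10^-4 mol
n(H2O2) in the aliquot = 1.946 × 10^-4 mol (1:1 ratio)
[H2O2] = 1.946 × 10^-4 / 0.009846 = 0.01976 mol/L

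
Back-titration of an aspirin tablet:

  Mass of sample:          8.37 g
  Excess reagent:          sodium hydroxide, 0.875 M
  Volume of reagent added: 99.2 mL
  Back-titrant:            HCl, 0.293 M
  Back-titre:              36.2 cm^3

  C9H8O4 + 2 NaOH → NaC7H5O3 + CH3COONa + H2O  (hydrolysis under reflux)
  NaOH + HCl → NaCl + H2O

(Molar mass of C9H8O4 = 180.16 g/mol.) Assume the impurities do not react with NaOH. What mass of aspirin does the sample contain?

n(NaOH) added = 0.0992 × 0.875 = 0.0868 mol
n(HCl) used in back-titration = 0.0362 × 0.293 = 0.0106 mol
n(NaOH) left over = 0.0106 mol (1:1 ratio)
n(NaOH) consumed by analyte = 0.0868 − 0.0106 = 0.0762 mol
From the 1:2 ratio, n(C9H8O4) = 1/2 × 0.0762 = 0.0381 mol
mass of C9H8O4 = 0.0381 × 180.16 = 6.86 g

6.86 g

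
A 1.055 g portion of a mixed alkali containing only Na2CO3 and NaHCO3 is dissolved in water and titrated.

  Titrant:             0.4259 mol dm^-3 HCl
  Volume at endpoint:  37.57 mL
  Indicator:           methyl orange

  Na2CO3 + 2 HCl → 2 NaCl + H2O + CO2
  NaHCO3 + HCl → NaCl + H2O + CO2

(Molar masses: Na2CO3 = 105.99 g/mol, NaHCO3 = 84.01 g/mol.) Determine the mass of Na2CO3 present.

0.4942 g

n(HCl) = 0.03757 × 0.4259 = 0.01600 mol
Let x = n(Na2CO3), y = n(NaHCO3).
Titrant: 2x + 1y = 0.01600;  mass: 105.99x + 84.01y = 1.055
Solving, x = 4.663 × 10^-3 mol, y = 6.675 × 10^-3 mol
mass of Na2CO3 = 4.663 × 10^-3 × 105.99 = 0.4942 g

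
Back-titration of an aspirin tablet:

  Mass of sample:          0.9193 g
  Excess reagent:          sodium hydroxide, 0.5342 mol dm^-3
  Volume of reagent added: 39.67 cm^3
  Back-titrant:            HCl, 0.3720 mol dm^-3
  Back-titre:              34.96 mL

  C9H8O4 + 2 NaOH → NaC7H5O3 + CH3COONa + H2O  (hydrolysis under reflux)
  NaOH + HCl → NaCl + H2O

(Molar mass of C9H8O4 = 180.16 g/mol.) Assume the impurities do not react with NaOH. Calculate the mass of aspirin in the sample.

0.7374 g

n(NaOH) added = 0.03967 × 0.5342 = 0.02119 mol
n(HCl) used in back-titration = 0.03496 × 0.3720 = 0.01301 mol
n(NaOH) left over = 0.01301 mol (1:1 ratio)
n(NaOH) consumed by analyte = 0.02119 − 0.01301 = 8.187 × 10^-3 mol
From the 1:2 ratio, n(C9H8O4) = 1/2 × 8.187 × 10^-3 = 4.093 × 10^-3 mol
mass of C9H8O4 = 4.093 × 10^-3 × 180.16 = 0.7374 g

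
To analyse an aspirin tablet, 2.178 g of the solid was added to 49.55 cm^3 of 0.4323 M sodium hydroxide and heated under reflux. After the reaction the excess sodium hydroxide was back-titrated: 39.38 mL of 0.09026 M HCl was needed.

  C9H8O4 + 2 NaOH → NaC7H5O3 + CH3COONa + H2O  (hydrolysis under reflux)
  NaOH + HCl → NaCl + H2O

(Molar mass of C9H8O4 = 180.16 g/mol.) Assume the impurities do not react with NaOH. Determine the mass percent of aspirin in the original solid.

73.89 %

n(NaOH) added = 0.04955 × 0.4323 = 0.02142 mol
n(HCl) used in back-titration = 0.03938 × 0.09026 = 3.554 × 10^-3 mol
n(NaOH) left over = 3.554 × 10^-3 mol (1:1 ratio)
n(NaOH) consumed by analyte = 0.02142 − 3.554 × 10^-3 = 0.01787 mol
From the 1:2 ratio, n(C9H8O4) = 1/2 × 0.01787 = 8.933 × 10^-3 mol
mass of C9H8O4 = 8.933 × 10^-3 × 180.16 = 1.609 g
% C9H8O4 = 1.609 / 2.178 × 100 = 73.89 %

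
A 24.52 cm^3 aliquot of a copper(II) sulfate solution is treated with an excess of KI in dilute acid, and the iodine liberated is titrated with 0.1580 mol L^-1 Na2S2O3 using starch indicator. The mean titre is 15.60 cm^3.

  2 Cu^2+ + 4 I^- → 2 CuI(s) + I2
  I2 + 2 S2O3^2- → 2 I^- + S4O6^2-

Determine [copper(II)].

n(S2O3^2-) = 0.01560 × 0.1580 = 2.465 × 10^-3 mol
n(I2) = n(S2O3^2-)/2 = 1.232 × 10^-3 mol
From the 2:1 ratio, n(Cu2+) in the aliquot = 2/1 × 1.232 × 10^-3 = 2.465 × 10^-3 mol
[Cu2+] = 2.465 × 10^-3 / 0.02452 = 0.1005 mol/L

0.1005 mol/L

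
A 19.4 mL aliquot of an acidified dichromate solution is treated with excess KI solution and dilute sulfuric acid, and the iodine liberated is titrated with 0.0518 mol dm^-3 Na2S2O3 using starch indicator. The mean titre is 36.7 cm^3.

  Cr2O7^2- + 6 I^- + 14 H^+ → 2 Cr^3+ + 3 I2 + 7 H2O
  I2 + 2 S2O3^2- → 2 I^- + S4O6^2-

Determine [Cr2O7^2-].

n(S2O3^2-) = 0.0367 × 0.0518 = 1.90 × 10^-3 mol
n(I2) = n(S2O3^2-)/2 = 9.51 × 10^-4 mol
From the 1:3 ratio, n(Cr2O7^2-) in the aliquot = 1/3 × 9.51 × 10^-4 = 3.17 × 10^-4 mol
[Cr2O7^2-] = 3.17 × 10^-4 / 0.0194 = 0.0163 mol/L

0.0163 mol/L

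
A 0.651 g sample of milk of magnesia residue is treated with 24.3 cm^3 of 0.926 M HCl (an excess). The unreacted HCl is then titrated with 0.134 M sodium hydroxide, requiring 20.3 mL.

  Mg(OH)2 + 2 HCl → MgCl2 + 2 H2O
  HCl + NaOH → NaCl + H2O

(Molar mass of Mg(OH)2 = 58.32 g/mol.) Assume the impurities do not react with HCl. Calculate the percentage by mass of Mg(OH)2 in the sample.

88.6 %

n(HCl) added = 0.0243 × 0.926 = 0.0225 mol
n(NaOH) used in back-titration = 0.0203 × 0.134 = 2.72 × 10^-3 mol
n(HCl) left over = 2.72 × 10^-3 mol (1:1 ratio)
n(HCl) consumed by analyte = 0.0225 − 2.72 × 10^-3 = 0.0198 mol
From the 1:2 ratio, n(Mg(OH)2) = 1/2 × 0.0198 = 9.89 × 10^-3 mol
mass of Mg(OH)2 = 9.89 × 10^-3 × 58.32 = 0.577 g
% Mg(OH)2 = 0.577 / 0.651 × 100 = 88.6 %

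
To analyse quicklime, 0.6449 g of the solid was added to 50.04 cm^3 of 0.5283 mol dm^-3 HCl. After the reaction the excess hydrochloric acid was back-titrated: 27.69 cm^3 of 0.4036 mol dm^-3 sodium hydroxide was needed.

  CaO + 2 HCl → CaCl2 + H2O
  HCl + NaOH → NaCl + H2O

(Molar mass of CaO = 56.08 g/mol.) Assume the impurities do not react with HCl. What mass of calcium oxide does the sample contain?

n(HCl) added = 0.05004 × 0.5283 = 0.02644 mol
n(NaOH) used in back-titration = 0.02769 × 0.4036 = 0.01118 mol
n(HCl) left over = 0.01118 mol (1:1 ratio)
n(HCl) consumed by analyte = 0.02644 − 0.01118 = 0.01526 mol
From the 1:2 ratio, n(CaO) = 1/2 × 0.01526 = 7.630 × 10^-3 mol
mass of CaO = 7.630 × 10^-3 × 56.08 = 0.4279 g

0.4279 g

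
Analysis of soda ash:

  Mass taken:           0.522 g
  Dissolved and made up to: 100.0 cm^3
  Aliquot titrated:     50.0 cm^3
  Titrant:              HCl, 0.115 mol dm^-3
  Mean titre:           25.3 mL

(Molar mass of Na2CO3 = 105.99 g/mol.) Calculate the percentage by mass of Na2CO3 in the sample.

Na2CO3 + 2 HCl → 2 NaCl + H2O + CO2
n(HCl) per titration = 0.0253 × 0.115 = 2.91 × 10^-3 mol
From the 1:2 ratio, n(Na2CO3) in each aliquot = 1/2 × 2.91 × 10^-3 = 1.45 × 10^-3 mol
n(Na2CO3) in the whole flask = 1.45 × 10^-3 × 100.0/50.0 = 2.91 × 10^-3 mol
mass of Na2CO3 = 2.91 × 10^-3 × 105.99 = 0.308 g
% Na2CO3 = 0.308 / 0.522 × 100 = 59.1 %

59.1 %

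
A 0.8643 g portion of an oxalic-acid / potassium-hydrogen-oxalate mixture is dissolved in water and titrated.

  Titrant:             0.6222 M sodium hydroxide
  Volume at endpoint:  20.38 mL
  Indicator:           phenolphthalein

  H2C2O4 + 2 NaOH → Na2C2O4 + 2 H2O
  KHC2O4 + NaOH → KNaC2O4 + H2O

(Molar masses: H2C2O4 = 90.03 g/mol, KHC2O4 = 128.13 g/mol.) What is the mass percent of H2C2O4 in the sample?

47.65 %

n(NaOH) = 0.02038 × 0.6222 = 0.01268 mol
Let x = n(H2C2O4), y = n(KHC2O4).
Titrant: 2x + 1y = 0.01268;  mass: 90.03x + 128.13y = 0.8643
Solving, x = 4.575 × 10^-3 mol, y = 3.531 × 10^-3 mol
mass of H2C2O4 = 4.575 × 10^-3 × 90.03 = 0.4119 g
% H2C2O4 = 0.4119 / 0.8643 × 100 = 47.65 %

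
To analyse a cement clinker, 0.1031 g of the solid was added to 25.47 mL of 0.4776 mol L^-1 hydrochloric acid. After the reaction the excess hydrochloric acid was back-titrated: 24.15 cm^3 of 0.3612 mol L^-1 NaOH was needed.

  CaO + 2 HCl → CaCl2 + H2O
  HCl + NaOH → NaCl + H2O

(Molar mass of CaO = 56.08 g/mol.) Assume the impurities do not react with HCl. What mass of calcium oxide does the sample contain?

n(HCl) added = 0.02547 × 0.4776 = 0.01216 mol
n(NaOH) used in back-titration = 0.02415 × 0.3612 = 8.723 × 10^-3 mol
n(HCl) left over = 8.723 × 10^-3 mol (1:1 ratio)
n(HCl) consumed by analyte = 0.01216 − 8.723 × 10^-3 = 3.441 × 10^-3 mol
From the 1:2 ratio, n(CaO) = 1/2 × 3.441 × 10^-3 = 1.721 × 10^-3 mol
mass of CaO = 1.721 × 10^-3 × 56.08 = 0.09650 g

0.09650 g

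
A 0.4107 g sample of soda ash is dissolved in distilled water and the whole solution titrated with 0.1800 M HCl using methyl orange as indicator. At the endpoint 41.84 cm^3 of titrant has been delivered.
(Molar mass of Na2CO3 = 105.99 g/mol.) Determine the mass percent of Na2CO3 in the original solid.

97.18 %

Na2CO3 + 2 HCl → 2 NaCl + H2O + CO2
n(HCl) = 0.04184 L × 0.1800 mol/L = 7.531 × 10^-3 mol
From the 1:2 ratio, n(Na2CO3) = 1/2 × 7.531 × 10^-3 = 3.766 × 10^-3 mol
mass of Na2CO3 = 3.766 × 10^-3 × 105.99 g/mol = 0.3991 g
% Na2CO3 = 0.3991 / 0.4107 × 100 = 97.18 %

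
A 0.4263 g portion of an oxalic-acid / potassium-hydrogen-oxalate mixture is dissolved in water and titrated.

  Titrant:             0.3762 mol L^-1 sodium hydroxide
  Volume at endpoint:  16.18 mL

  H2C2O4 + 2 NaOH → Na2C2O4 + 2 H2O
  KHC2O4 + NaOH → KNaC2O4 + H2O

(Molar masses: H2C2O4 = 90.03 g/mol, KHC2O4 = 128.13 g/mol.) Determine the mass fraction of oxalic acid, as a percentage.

44.93 %

n(NaOH) = 0.01618 × 0.3762 = 6.087 × 10^-3 mol
Let x = n(H2C2O4), y = n(KHC2O4).
Titrant: 2x + 1y = 6.087 × 10^-3;  mass: 90.03x + 128.13y = 0.4263
Solving, x = 2.127 × 10^-3 mol, y = 1.832 × 10^-3 mol
mass of H2C2O4 = 2.127 × 10^-3 × 90.03 = 0.1915 g
% H2C2O4 = 0.1915 / 0.4263 × 100 = 44.93 %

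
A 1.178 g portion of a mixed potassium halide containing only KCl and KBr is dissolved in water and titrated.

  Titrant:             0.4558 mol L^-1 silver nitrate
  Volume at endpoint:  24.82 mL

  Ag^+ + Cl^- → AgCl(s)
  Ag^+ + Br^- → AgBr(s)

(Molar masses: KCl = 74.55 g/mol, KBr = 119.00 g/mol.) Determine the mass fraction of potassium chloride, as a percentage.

n(AgNO3) = 0.02482 × 0.4558 = 0.01131 mol
Let x = n(KCl), y = n(KBr).
Titrant: 1x + 1y = 0.01131;  mass: 74.55x + 119.00y = 1.178
Solving, x = 3.785 × 10^-3 mol, y = 7.528 × 10^-3 mol
mass of KCl = 3.785 × 10^-3 × 74.55 = 0.2822 g
% KCl = 0.2822 / 1.178 × 100 = 23.95 %

23.95 %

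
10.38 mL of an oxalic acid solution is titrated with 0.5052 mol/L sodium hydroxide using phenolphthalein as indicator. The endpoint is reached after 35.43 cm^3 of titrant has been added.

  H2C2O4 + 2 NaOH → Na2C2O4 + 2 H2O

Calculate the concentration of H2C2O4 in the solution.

n(NaOH) = 0.03543 L × 0.5052 mol/L = 0.01790 mol
From the 1:2 mole ratio, n(H2C2O4) = 1/2 × 0.01790 = 8.950 × 10^-3 mol
[H2C2O4] = 8.950 × 10^-3 mol / 0.01038 L = 0.8622 mol/L

0.8622 mol/L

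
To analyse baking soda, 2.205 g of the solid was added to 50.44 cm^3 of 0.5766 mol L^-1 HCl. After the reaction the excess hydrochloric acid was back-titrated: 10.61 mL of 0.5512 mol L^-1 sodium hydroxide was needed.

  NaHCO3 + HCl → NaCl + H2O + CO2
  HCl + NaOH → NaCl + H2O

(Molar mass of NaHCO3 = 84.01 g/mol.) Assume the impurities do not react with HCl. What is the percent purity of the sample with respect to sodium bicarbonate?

n(HCl) added = 0.05044 × 0.5766 = 0.02908 mol
n(NaOH) used in back-titration = 0.01061 × 0.5512 = 5.848 × 10^-3 mol
n(HCl) left over = 5.848 × 10^-3 mol (1:1 ratio)
n(HCl) consumed by analyte = 0.02908 − 5.848 × 10^-3 = 0.02324 mol
n(NaHCO3) = 0.02324 mol (1:1 ratio)
mass of NaHCO3 = 0.02324 × 84.01 = 1.952 g
% NaHCO3 = 1.952 / 2.205 × 100 = 88.53 %

88.53 %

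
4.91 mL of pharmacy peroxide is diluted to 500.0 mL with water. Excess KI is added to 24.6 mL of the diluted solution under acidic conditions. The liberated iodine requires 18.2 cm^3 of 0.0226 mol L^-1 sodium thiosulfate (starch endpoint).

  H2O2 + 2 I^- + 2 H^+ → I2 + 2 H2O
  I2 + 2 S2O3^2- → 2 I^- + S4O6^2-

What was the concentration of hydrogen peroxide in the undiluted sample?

0.851 mol/L

n(S2O3^2-) = 0.0182 × 0.0226 = 4.11 × 10^-4 mol
n(I2) = n(S2O3^2-)/2 = 2.06 × 10^-4 mol
n(H2O2) in the aliquot = 2.06 × 10^-4 mol (1:1 ratio)
[H2O2]_dilute = 2.06 × 10^-4 / 0.0246 = 0.00836 mol/L
[H2O2]_original = 0.00836 × 500.0/4.91 = 0.851 mol/L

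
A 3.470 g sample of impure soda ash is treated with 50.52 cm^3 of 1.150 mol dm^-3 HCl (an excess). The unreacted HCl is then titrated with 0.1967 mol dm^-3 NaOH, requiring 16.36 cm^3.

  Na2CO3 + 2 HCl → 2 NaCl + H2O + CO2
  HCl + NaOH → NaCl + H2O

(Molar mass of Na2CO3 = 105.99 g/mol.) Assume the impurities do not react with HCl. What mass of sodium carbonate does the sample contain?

n(HCl) added = 0.05052 × 1.150 = 0.05810 mol
n(NaOH) used in back-titration = 0.01636 × 0.1967 = 3.218 × 10^-3 mol
n(HCl) left over = 3.218 × 10^-3 mol (1:1 ratio)
n(HCl) consumed by analyte = 0.05810 − 3.218 × 10^-3 = 0.05488 mol
From the 1:2 ratio, n(Na2CO3) = 1/2 × 0.05488 = 0.02744 mol
mass of Na2CO3 = 0.02744 × 105.99 = 2.908 g

2.908 g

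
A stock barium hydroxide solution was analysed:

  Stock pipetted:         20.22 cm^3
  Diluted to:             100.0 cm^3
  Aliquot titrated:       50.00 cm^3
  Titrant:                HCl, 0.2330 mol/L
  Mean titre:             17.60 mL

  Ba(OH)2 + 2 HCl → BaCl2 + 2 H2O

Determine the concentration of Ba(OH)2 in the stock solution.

n(HCl) = 0.01760 × 0.2330 = 4.101 × 10^-3 mol
From the 1:2 ratio, n(Ba(OH)2) in the aliquot = 1/2 × 4.101 × 10^-3 = 2.050 × 10^-3 mol
[Ba(OH)2]_dilute = 2.050 × 10^-3 / 0.05000 = 0.04101 mol/L
Dilution factor = 100.0 / 20.22 = 4.946
[Ba(OH)2]_stock = 0.04101 × 4.946 = 0.2028 mol/L

0.2028 mol/L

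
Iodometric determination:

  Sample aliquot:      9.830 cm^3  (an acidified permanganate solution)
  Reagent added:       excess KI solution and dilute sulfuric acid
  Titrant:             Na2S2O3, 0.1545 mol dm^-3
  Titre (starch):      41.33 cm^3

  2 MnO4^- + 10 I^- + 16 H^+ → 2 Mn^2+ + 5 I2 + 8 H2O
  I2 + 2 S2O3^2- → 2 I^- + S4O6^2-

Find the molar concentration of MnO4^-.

0.1299 mol/L

n(S2O3^2-) = 0.04133 × 0.1545 = 6.385 × 10^-3 mol
n(I2) = n(S2O3^2-)/2 = 3.193 × 10^-3 mol
From the 2:5 ratio, n(MnO4^-) in the aliquot = 2/5 × 3.193 × 10^-3 = 1.277 × 10^-3 mol
[MnO4^-] = 1.277 × 10^-3 / 0.009830 = 0.1299 mol/L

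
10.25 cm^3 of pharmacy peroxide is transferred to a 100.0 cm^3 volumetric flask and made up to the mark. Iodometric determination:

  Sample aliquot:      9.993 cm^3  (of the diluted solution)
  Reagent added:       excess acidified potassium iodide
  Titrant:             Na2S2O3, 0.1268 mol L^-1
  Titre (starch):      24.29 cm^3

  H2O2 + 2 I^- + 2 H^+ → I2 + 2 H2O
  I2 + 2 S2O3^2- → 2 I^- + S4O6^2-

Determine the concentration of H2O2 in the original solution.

1.503 mol/L

n(S2O3^2-) = 0.02429 × 0.1268 = 3.080 × 10^-3 mol
n(I2) = n(S2O3^2-)/2 = 1.540 × 10^-3 mol
n(H2O2) in the aliquot = 1.540 × 10^-3 mol (1:1 ratio)
[H2O2]_dilute = 1.540 × 10^-3 / 0.009993 = 0.1541 mol/L
[H2O2]_original = 0.1541 × 100.0/10.25 = 1.503 mol/L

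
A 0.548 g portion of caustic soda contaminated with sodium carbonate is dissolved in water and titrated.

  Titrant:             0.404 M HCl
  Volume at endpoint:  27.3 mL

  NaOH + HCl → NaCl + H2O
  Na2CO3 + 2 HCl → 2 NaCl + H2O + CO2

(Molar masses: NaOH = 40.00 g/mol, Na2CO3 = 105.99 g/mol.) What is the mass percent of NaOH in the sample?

n(HCl) = 0.0273 × 0.404 = 0.0110 mol
Let x = n(NaOH), y = n(Na2CO3).
Titrant: 1x + 2y = 0.0110;  mass: 40.00x + 105.99y = 0.548
Solving, x = 2.81 × 10^-3 mol, y = 4.11 × 10^-3 mol
mass of NaOH = 2.81 × 10^-3 × 40.00 = 0.112 g
% NaOH = 0.112 / 0.548 × 100 = 20.5 %

20.5 %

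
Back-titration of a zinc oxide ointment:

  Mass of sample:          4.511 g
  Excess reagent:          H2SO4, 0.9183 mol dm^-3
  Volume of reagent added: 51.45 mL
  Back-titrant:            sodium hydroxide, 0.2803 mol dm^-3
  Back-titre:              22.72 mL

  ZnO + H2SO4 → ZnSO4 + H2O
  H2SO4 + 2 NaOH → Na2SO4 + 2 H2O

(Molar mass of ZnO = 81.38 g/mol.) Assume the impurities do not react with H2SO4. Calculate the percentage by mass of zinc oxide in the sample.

79.49 %

n(H2SO4) added = 0.05145 × 0.9183 = 0.04725 mol
n(NaOH) used in back-titration = 0.02272 × 0.2803 = 6.368 × 10^-3 mol
From the 1:2 ratio, n(H2SO4) left over = 1/2 × 6.368 × 10^-3 = 3.184 × 10^-3 mol
n(H2SO4) consumed by analyte = 0.04725 − 3.184 × 10^-3 = 0.04406 mol
n(ZnO) = 0.04406 mol (1:1 ratio)
mass of ZnO = 0.04406 × 81.38 = 3.586 g
% ZnO = 3.586 / 4.511 × 100 = 79.49 %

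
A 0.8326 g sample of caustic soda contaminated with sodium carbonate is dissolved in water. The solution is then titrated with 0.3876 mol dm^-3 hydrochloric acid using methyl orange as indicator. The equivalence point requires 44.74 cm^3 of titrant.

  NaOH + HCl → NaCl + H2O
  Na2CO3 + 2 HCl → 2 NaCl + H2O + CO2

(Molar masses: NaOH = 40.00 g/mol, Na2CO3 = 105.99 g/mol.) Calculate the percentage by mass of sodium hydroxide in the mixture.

31.94 %

n(HCl) = 0.04474 × 0.3876 = 0.01734 mol
Let x = n(NaOH), y = n(Na2CO3).
Titrant: 1x + 2y = 0.01734;  mass: 40.00x + 105.99y = 0.8326
Solving, x = 6.649 × 10^-3 mol, y = 5.346 × 10^-3 mol
mass of NaOH = 6.649 × 10^-3 × 40.00 = 0.2659 g
% NaOH = 0.2659 / 0.8326 × 100 = 31.94 %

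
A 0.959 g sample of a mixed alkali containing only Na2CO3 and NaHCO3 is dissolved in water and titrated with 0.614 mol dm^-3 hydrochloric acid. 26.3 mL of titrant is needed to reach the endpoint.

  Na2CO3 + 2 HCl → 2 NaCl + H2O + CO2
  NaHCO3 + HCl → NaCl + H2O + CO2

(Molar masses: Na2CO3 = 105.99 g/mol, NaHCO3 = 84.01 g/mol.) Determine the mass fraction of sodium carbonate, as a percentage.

70.8 %

n(HCl) = 0.0263 × 0.614 = 0.0161 mol
Let x = n(Na2CO3), y = n(NaHCO3).
Titrant: 2x + 1y = 0.0161;  mass: 105.99x + 84.01y = 0.959
Solving, x = 6.41 × 10^-3 mol, y = 3.33 × 10^-3 mol
mass of Na2CO3 = 6.41 × 10^-3 × 105.99 = 0.679 g
% Na2CO3 = 0.679 / 0.959 × 100 = 70.8 %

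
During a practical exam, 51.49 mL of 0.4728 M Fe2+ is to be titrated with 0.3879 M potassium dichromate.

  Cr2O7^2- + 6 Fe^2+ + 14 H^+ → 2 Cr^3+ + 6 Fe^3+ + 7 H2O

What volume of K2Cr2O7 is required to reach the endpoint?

10.46 mL

n(Fe2+) = 0.05149 L × 0.4728 mol/L = 0.02434 mol
From the 1:6 stoichiometry, n(K2Cr2O7) = 1/6 × 0.02434 = 4.057 × 10^-3 mol
V(K2Cr2O7) = 4.057 × 10^-3 mol / 0.3879 mol/L = 0.01046 L = 10.46 mL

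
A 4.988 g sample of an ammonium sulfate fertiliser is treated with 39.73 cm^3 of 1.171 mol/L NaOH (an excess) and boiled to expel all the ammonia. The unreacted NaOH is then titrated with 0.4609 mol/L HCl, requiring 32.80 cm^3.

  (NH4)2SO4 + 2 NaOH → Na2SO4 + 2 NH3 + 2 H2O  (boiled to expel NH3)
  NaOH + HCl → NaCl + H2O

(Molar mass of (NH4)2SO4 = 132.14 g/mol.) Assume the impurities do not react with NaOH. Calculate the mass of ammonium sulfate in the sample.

n(NaOH) added = 0.03973 × 1.171 = 0.04652 mol
n(HCl) used in back-titration = 0.03280 × 0.4609 = 0.01512 mol
n(NaOH) left over = 0.01512 mol (1:1 ratio)
n(NaOH) consumed by analyte = 0.04652 − 0.01512 = 0.03141 mol
From the 1:2 ratio, n((NH4)2SO4) = 1/2 × 0.03141 = 0.01570 mol
mass of (NH4)2SO4 = 0.01570 × 132.14 = 2.075 g

2.075 g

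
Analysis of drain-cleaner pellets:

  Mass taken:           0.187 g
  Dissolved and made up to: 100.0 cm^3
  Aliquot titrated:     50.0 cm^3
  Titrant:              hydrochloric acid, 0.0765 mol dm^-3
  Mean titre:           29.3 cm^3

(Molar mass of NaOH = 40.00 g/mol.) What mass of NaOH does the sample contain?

0.179 g

NaOH + HCl → NaCl + H2O
n(HCl) per titration = 0.0293 × 0.0765 = 2.24 × 10^-3 mol
n(NaOH) in each aliquot = 2.24 × 10^-3 mol (1:1 ratio)
n(NaOH) in the whole flask = 2.24 × 10^-3 × 100.0/50.0 = 4.48 × 10^-3 mol
mass of NaOH = 4.48 × 10^-3 × 40.00 = 0.179 g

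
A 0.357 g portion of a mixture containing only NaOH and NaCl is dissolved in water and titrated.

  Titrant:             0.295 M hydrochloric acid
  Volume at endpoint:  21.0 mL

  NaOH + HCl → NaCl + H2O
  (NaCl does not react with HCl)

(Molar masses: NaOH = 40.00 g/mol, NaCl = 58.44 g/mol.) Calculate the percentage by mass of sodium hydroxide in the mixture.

69.4 %

n(HCl) = 0.0210 × 0.295 = 6.19 × 10^-3 mol
Let x = n(NaOH), y = n(NaCl).
Titrant: 1x = 6.19 × 10^-3;  mass: 40.00x + 58.44y = 0.357
Solving, x = 6.19 × 10^-3 mol, y = 1.87 × 10^-3 mol
mass of NaOH = 6.19 × 10^-3 × 40.00 = 0.248 g
% NaOH = 0.248 / 0.357 × 100 = 69.4 %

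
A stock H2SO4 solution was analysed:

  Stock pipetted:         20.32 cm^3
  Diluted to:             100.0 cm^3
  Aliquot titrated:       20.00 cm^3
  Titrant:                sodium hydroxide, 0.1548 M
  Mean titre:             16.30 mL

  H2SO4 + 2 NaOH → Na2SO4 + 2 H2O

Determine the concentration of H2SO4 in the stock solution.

0.3104 M

n(NaOH) = 0.01630 × 0.1548 = 2.523 × 10^-3 mol
From the 1:2 ratio, n(H2SO4) in the aliquot = 1/2 × 2.523 × 10^-3 = 1.262 × 10^-3 mol
[H2SO4]_dilute = 1.262 × 10^-3 / 0.02000 = 0.06308 mol/L
Dilution factor = 100.0 / 20.32 = 4.921
[H2SO4]_stock = 0.06308 × 4.921 = 0.3104 mol/L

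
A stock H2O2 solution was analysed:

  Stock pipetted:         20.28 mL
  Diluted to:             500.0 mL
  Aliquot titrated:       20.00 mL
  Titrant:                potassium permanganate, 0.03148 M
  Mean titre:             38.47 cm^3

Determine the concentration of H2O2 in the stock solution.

3.732 M

2 MnO4^- + 5 H2O2 + 6 H^+ → 2 Mn^2+ + 5 O2 + 8 H2O
n(KMnO4) = 0.03847 × 0.03148 = 1.211 × 10^-3 mol
From the 5:2 ratio, n(H2O2) in the aliquot = 5/2 × 1.211 × 10^-3 = 3.028 × 10^-3 mol
[H2O2]_dilute = 3.028 × 10^-3 / 0.02000 = 0.1514 mol/L
Dilution factor = 500.0 / 20.28 = 24.65
[H2O2]_stock = 0.1514 × 24.65 = 3.732 mol/L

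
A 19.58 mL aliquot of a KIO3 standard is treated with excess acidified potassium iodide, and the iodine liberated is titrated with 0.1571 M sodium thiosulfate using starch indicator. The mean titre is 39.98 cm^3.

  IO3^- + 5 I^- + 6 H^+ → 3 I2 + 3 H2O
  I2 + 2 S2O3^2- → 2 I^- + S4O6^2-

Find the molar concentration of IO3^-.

n(S2O3^2-) = 0.03998 × 0.1571 = 6.281 × 10^-3 mol
n(I2) = n(S2O3^2-)/2 = 3.140 × 10^-3 mol
From the 1:3 ratio, n(IO3^-) in the aliquot = 1/3 × 3.140 × 10^-3 = 1.047 × 10^-3 mol
[IO3^-] = 1.047 × 10^-3 / 0.01958 = 0.05346 mol/L

0.05346 M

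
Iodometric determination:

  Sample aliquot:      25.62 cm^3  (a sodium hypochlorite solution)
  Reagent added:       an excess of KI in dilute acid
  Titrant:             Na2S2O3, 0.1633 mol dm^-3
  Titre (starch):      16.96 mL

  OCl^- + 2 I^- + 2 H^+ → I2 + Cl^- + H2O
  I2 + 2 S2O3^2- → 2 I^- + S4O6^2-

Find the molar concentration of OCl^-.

0.05405 mol/L

n(S2O3^2-) = 0.01696 × 0.1633 = 2.770 × 10^-3 mol
n(I2) = n(S2O3^2-)/2 = 1.385 × 10^-3 mol
n(OCl^-) in the aliquot = 1.385 × 10^-3 mol (1:1 ratio)
[OCl^-] = 1.385 × 10^-3 / 0.02562 = 0.05405 mol/L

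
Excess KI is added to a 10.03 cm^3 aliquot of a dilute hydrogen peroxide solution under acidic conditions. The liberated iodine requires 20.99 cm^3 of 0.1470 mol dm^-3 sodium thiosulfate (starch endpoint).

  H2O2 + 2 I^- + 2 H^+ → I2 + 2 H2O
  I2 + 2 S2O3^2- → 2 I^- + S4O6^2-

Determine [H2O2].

n(S2O3^2-) = 0.02099 × 0.1470 = 3.086 × 10^-3 mol
n(I2) = n(S2O3^2-)/2 = 1.543 × 10^-3 mol
n(H2O2) in the aliquot = 1.543 × 10^-3 mol (1:1 ratio)
[H2O2] = 1.543 × 10^-3 / 0.01003 = 0.1538 mol/L

0.1538 mol/L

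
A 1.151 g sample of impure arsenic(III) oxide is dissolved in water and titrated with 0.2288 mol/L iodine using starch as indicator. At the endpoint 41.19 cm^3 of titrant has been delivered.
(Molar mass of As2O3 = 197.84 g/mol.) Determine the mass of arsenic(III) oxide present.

0.9322 g

As2O3 + 2 I2 + 2 H2O → As2O5 + 4 HI
n(I2) = 0.04119 L × 0.2288 mol/L = 9.424 × 10^-3 mol
From the 1:2 ratio, n(As2O3) = 1/2 × 9.424 × 10^-3 = 4.712 × 10^-3 mol
mass of As2O3 = 4.712 × 10^-3 × 197.84 g/mol = 0.9322 g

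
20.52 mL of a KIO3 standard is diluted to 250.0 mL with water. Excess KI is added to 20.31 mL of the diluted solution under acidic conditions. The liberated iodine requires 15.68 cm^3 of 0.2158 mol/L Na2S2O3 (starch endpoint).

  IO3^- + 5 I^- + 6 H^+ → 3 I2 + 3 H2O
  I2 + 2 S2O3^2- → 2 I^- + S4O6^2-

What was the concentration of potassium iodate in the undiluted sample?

0.3383 mol/L

n(S2O3^2-) = 0.01568 × 0.2158 = 3.384 × 10^-3 mol
n(I2) = n(S2O3^2-)/2 = 1.692 × 10^-3 mol
From the 1:3 ratio, n(IO3^-) in the aliquot = 1/3 × 1.692 × 10^-3 = 5.640 × 10^-4 mol
[IO3^-]_dilute = 5.640 × 10^-4 / 0.02031 = 0.02777 mol/L
[IO3^-]_original = 0.02777 × 250.0/20.52 = 0.3383 mol/L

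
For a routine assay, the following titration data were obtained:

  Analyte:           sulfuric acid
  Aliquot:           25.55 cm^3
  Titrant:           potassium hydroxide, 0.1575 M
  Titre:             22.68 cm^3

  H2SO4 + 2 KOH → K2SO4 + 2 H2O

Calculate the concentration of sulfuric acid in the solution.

n(KOH) = 0.02268 L × 0.1575 mol/L = 3.572 × 10^-3 mol
From the 1:2 mole ratio, n(H2SO4) = 1/2 × 3.572 × 10^-3 = 1.786 × 10^-3 mol
[H2SO4] = 1.786 × 10^-3 mol / 0.02555 L = 0.06990 mol/L

0.06990 M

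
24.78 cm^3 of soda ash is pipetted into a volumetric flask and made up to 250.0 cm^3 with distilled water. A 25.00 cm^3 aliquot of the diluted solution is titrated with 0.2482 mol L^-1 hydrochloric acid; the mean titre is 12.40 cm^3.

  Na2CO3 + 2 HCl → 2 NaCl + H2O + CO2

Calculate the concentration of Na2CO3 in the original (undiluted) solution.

n(HCl) = 0.01240 × 0.2482 = 3.078 × 10^-3 mol
From the 1:2 ratio, n(Na2CO3) in the aliquot = 1/2 × 3.078 × 10^-3 = 1.539 × 10^-3 mol
[Na2CO3]_dilute = 1.539 × 10^-3 / 0.02500 = 0.06155 mol/L
Dilution factor = 250.0 / 24.78 = 10.09
[Na2CO3]_stock = 0.06155 × 10.09 = 0.6210 mol/L

0.6210 mol/L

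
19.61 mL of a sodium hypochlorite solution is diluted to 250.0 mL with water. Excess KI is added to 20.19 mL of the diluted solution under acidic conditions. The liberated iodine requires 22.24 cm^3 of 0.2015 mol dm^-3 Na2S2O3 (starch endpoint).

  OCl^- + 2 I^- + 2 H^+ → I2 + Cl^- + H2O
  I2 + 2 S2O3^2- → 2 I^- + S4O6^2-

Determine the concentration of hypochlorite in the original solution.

n(S2O3^2-) = 0.02224 × 0.2015 = 4.481 × 10^-3 mol
n(I2) = n(S2O3^2-)/2 = 2.241 × 10^-3 mol
n(OCl^-) in the aliquot = 2.241 × 10^-3 mol (1:1 ratio)
[OCl^-]_dilute = 2.241 × 10^-3 / 0.02019 = 0.1110 mol/L
[OCl^-]_original = 0.1110 × 250.0/19.61 = 1.415 mol/L

1.415 mol/L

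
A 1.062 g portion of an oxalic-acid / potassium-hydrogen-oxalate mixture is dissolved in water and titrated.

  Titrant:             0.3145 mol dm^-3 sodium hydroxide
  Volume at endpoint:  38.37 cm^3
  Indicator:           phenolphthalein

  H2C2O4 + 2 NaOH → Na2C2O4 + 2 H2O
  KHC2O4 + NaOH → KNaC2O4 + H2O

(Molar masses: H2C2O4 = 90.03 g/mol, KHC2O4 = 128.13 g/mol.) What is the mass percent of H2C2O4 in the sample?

n(NaOH) = 0.03837 × 0.3145 = 0.01207 mol
Let x = n(H2C2O4), y = n(KHC2O4).
Titrant: 2x + 1y = 0.01207;  mass: 90.03x + 128.13y = 1.062
Solving, x = 2.913 × 10^-3 mol, y = 6.242 × 10^-3 mol
mass of H2C2O4 = 2.913 × 10^-3 × 90.03 = 0.2622 g
% H2C2O4 = 0.2622 / 1.062 × 100 = 24.69 %

24.69 %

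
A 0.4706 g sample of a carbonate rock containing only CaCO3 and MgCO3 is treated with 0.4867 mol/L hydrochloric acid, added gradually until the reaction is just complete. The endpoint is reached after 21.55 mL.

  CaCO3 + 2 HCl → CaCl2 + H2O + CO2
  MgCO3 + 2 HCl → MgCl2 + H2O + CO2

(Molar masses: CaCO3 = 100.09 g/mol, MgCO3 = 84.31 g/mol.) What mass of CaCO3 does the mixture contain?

0.1805 g

n(HCl) = 0.02155 × 0.4867 = 0.01049 mol
Let x = n(CaCO3), y = n(MgCO3).
Titrant: 2x + 2y = 0.01049;  mass: 100.09x + 84.31y = 0.4706
Solving, x = 1.804 × 10^-3 mol, y = 3.441 × 10^-3 mol
mass of CaCO3 = 1.804 × 10^-3 × 100.09 = 0.1805 g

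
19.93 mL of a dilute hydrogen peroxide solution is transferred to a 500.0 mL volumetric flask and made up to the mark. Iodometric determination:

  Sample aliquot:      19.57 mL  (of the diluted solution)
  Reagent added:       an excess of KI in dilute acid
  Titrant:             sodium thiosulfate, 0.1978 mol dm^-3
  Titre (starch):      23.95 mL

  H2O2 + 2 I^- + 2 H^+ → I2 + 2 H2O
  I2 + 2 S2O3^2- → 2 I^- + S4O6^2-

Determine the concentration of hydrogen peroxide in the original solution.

n(S2O3^2-) = 0.02395 × 0.1978 = 4.737 × 10^-3 mol
n(I2) = n(S2O3^2-)/2 = 2.369 × 10^-3 mol
n(H2O2) in the aliquot = 2.369 × 10^-3 mol (1:1 ratio)
[H2O2]_dilute = 2.369 × 10^-3 / 0.01957 = 0.1210 mol/L
[H2O2]_original = 0.1210 × 500.0/19.93 = 3.037 mol/L

3.037 mol/L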